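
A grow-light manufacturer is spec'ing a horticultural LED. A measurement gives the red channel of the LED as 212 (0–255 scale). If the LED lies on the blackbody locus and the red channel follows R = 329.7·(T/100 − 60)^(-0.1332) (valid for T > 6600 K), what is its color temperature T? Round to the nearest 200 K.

(t − 60)^(-0.1332) = 212/329.7 = 0.64301.
t − 60 = 0.64301^(1/-0.1332) = 0.64301^(-7.508) = 27.530, so t = 87.530.
T = 100·t = 8753 K → 8800 K to the nearest 200 K.

8800 K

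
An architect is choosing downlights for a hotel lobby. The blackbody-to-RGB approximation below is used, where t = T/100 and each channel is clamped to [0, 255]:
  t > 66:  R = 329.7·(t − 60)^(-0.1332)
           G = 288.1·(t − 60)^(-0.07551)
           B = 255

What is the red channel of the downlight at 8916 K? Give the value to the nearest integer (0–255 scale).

t = 8916/100 = 89.16; the t > 66 branch applies.
R = 329.7·(89.16 − 60)^(-0.1332) = 329.7·29.16^(-0.1332) = 329.7·0.63810 = 210.382.
Rounded: 210.

210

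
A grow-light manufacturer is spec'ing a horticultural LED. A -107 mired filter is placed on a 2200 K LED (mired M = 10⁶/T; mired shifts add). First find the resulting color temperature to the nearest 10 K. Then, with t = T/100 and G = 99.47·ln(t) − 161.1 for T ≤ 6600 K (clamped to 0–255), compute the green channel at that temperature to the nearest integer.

M_in = 10⁶/2200 = 454.55; M_out = 454.55 + (-107) = 347.55.
T_out = 10⁶/347.55 = 2877.3 K → 2880 K; t = 28.8.
G = 99.47·ln 28.8 − 161.1 = 99.47·3.3604 − 161.1 = 173.157.
Rounded: 173.

173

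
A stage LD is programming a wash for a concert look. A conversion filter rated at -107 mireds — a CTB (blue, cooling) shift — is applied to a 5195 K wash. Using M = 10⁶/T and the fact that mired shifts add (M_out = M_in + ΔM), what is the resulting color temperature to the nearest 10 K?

M_in = 10⁶/5195 = 192.49 mireds.
M_out = 192.49 + (-107) = 85.49 mireds.
T_out = 10⁶/85.49 = 11696.9 K → 11700 K.

11700 K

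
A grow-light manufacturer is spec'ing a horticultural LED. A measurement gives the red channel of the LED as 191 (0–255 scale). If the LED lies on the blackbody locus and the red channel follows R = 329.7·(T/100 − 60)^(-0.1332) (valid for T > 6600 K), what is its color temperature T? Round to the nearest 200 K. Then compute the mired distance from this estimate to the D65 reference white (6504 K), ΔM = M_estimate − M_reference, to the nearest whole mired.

-70 mireds

(t − 60)^(-0.1332) = 191/329.7 = 0.57931.
t − 60 = 0.57931^(1/-0.1332) = 0.57931^(-7.508) = 60.245, so t = 120.245.
T = 100·t = 12025 K → 12000 K to the nearest 200 K.
M_estimate = 10⁶/12000 = 83.33; M_reference = 10⁶/6504 = 153.75.
ΔM = 83.33 − 153.75 = -70.42 → -70 mireds.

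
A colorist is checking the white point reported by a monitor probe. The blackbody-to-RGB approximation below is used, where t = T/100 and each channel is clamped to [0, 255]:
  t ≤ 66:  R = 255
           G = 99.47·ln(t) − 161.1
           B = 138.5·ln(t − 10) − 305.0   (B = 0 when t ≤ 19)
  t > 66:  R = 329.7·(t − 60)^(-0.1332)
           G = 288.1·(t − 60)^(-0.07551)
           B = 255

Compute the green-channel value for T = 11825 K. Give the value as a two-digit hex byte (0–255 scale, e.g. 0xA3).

t = 11825/100 = 118.25; the t > 66 branch applies.
G = 288.1·(118.25 − 60)^(-0.07551) = 288.1·58.25^(-0.07551) = 288.1·0.73570 = 211.956.
Rounded: 212; in hex, 0xD4.

0xD4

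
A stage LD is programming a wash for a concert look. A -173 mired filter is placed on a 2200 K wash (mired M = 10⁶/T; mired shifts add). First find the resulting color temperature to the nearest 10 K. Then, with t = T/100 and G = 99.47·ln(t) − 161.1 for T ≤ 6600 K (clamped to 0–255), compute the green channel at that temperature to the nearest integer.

194

M_in = 10⁶/2200 = 454.55; M_out = 454.55 + (-173) = 281.55.
T_out = 10⁶/281.55 = 3551.8 K → 3550 K; t = 35.5.
G = 99.47·ln 35.5 − 161.1 = 99.47·3.5695 − 161.1 = 193.961.
Rounded: 194.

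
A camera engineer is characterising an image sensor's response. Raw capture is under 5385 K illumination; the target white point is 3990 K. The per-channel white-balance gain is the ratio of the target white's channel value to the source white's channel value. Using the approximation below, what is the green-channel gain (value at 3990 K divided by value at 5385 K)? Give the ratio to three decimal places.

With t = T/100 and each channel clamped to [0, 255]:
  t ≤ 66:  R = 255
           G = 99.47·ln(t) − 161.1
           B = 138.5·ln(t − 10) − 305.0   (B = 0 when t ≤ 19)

0.873

At 5385 K (t = 53.85):
  G = 99.47·ln 53.85 − 161.1 = 99.47·3.9862 − 161.1 = 235.408.
At 3990 K (t = 39.9):
  G = 99.47·ln 39.9 − 161.1 = 99.47·3.6864 − 161.1 = 205.584.
Gain = 205.584 / 235.408 = 0.8733 → 0.873.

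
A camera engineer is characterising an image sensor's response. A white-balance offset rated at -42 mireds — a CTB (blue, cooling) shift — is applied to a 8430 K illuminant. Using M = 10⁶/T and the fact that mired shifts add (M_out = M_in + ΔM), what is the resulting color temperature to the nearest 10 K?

13050 K

M_in = 10⁶/8430 = 118.62 mireds.
M_out = 118.62 + (-42) = 76.62 mireds.
T_out = 10⁶/76.62 = 13050.7 K → 13050 K.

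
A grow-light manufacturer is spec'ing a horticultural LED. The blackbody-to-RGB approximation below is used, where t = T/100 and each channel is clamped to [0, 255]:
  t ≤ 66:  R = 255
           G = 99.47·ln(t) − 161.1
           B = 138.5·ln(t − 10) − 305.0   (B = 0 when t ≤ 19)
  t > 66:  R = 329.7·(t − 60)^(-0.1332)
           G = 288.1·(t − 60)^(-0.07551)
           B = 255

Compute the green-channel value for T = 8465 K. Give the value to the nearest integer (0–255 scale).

t = 8465/100 = 84.65; the t > 66 branch applies.
G = 288.1·(84.65 − 60)^(-0.07551) = 288.1·24.65^(-0.07551) = 288.1·0.78506 = 226.176.
Rounded: 226.

226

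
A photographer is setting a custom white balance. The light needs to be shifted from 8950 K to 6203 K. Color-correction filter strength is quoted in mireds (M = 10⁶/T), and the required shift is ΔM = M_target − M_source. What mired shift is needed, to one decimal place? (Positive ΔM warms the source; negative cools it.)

M_source = 10⁶/8950 = 111.732; M_target = 10⁶/6203 = 161.212.
ΔM = 161.212 − 111.732 = 49.480 → +49.5 mireds, a warming shift.

+49.5 mireds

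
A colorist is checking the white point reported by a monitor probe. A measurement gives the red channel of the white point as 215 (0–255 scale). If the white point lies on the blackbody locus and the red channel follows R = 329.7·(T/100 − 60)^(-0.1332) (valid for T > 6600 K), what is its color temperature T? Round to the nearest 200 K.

8400 K

(t − 60)^(-0.1332) = 215/329.7 = 0.65211.
t − 60 = 0.65211^(1/-0.1332) = 0.65211^(-7.508) = 24.774, so t = 84.774.
T = 100·t = 8477 K → 8400 K to the nearest 200 K.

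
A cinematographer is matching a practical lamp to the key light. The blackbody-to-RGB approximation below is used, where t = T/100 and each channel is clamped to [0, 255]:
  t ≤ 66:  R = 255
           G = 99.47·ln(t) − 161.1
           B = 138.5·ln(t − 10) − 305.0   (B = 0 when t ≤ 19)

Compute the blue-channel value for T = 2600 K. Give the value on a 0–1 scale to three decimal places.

0.310

t = 2600/100 = 26; the t ≤ 66 branch applies.
B = 138.5·ln(26 − 10) − 305.0 = 138.5·ln 16 − 305.0 = 138.5·2.7726 − 305.0 = 79.004.
On a 0–1 scale: 79.004/255 = 0.3098 → 0.310.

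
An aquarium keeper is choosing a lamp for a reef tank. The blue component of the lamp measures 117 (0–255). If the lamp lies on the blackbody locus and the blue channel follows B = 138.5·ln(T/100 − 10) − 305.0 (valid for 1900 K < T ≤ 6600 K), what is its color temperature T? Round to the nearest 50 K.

3100 K

ln(t − 10) = (117 + 305.0) / 138.5 = 3.0469.
t − 10 = e^3.0469 = 21.051, so t = 31.051.
T = 100·t = 3105 K → 3100 K to the nearest 50 K.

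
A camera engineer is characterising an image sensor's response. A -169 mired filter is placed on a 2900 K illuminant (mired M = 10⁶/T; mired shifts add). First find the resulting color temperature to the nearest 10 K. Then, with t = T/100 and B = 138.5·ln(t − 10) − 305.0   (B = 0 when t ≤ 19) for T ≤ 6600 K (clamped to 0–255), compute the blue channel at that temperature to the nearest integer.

M_in = 10⁶/2900 = 344.83; M_out = 344.83 + (-169) = 175.83.
T_out = 10⁶/175.83 = 5687.4 K → 5690 K; t = 56.9.
B = 138.5·ln(56.9 − 10) − 305.0 = 138.5·ln 46.9 − 305.0 = 138.5·3.8480 − 305.0 = 227.950.
Rounded: 228.

228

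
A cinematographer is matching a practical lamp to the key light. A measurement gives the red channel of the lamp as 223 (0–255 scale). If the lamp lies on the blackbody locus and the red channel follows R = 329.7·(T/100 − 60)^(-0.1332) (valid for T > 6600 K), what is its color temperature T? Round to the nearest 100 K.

(t − 60)^(-0.1332) = 223/329.7 = 0.67637.
t − 60 = 0.67637^(1/-0.1332) = 0.67637^(-7.508) = 18.831, so t = 78.831.
T = 100·t = 7883 K → 7900 K to the nearest 100 K.

7900 K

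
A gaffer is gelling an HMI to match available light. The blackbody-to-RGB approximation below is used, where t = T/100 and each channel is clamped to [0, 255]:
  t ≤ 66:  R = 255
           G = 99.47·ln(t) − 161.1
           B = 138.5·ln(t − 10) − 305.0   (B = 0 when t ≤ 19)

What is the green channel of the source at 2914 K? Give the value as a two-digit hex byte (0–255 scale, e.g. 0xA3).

0xAE

t = 2914/100 = 29.14; the t ≤ 66 branch applies.
G = 99.47·ln 29.14 − 161.1 = 99.47·3.3721 − 161.1 = 174.324.
Rounded: 174; in hex, 0xAE.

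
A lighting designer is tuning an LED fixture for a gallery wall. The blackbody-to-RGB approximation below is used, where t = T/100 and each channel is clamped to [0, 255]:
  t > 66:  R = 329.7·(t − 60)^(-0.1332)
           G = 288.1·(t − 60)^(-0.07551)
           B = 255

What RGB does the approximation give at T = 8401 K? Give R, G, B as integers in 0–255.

R=216, G=227, B=255

t = 8401/100 = 84.01; the t > 66 branch applies.
R = 329.7·(84.01 − 60)^(-0.1332) = 329.7·24.01^(-0.1332) = 329.7·0.65483 = 215.899.
G = 288.1·(84.01 − 60)^(-0.07551) = 288.1·24.01^(-0.07551) = 288.1·0.78662 = 226.626.
B = 255 by definition for t > 66.
Rounded: (216, 227, 255).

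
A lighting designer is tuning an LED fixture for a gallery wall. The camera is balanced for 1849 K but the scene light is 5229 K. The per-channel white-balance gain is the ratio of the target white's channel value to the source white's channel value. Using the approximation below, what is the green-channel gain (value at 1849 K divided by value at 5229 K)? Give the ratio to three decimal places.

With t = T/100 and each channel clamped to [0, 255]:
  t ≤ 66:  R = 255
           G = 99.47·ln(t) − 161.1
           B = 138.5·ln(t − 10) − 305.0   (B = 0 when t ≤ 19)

0.555

At 5229 K (t = 52.29):
  G = 99.47·ln 52.29 − 161.1 = 99.47·3.9568 − 161.1 = 232.483.
At 1849 K (t = 18.49):
  G = 99.47·ln 18.49 − 161.1 = 99.47·2.9172 − 161.1 = 129.077.
Gain = 129.077 / 232.483 = 0.5552 → 0.555.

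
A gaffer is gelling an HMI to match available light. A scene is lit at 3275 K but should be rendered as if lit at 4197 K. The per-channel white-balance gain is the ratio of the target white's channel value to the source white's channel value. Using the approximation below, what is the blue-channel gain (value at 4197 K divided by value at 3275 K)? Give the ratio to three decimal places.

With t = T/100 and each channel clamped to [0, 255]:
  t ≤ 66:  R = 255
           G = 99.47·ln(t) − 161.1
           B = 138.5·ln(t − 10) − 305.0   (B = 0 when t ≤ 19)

At 3275 K (t = 32.75):
  B = 138.5·ln(32.75 − 10) − 305.0 = 138.5·ln 22.75 − 305.0 = 138.5·3.1246 − 305.0 = 127.752.
At 4197 K (t = 41.97):
  B = 138.5·ln(41.97 − 10) − 305.0 = 138.5·ln 31.97 − 305.0 = 138.5·3.4648 − 305.0 = 174.875.
Gain = 174.875 / 127.752 = 1.3689 → 1.369.

1.369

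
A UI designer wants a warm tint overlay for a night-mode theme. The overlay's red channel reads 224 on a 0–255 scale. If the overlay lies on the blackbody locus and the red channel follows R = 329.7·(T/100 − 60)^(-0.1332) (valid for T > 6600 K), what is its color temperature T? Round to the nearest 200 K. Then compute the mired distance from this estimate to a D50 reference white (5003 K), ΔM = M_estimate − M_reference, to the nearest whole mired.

(t − 60)^(-0.1332) = 224/329.7 = 0.67941.
t − 60 = 0.67941^(1/-0.1332) = 0.67941^(-7.508) = 18.209, so t = 78.209.
T = 100·t = 7821 K → 7800 K to the nearest 200 K.
M_estimate = 10⁶/7800 = 128.21; M_reference = 10⁶/5003 = 199.88.
ΔM = 128.21 − 199.88 = -71.67 → -72 mireds.

-72 mireds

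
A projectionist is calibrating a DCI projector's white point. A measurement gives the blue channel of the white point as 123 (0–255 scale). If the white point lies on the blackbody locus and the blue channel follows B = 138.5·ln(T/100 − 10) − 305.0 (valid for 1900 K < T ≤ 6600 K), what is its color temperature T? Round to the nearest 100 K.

3200 K

ln(t − 10) = (123 + 305.0) / 138.5 = 3.0903.
t − 10 = e^3.0903 = 21.983, so t = 31.983.
T = 100·t = 3198 K → 3200 K to the nearest 100 K.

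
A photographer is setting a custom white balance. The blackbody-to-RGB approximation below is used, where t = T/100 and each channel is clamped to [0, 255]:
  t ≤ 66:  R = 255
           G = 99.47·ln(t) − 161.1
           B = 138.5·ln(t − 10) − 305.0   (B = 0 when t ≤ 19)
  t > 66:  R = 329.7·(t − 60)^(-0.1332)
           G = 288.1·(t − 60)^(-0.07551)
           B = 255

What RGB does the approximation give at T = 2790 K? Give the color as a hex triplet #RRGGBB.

t = 2790/100 = 27.9; the t ≤ 66 branch applies.
R = 255 by definition for t ≤ 66.
G = 99.47·ln 27.9 − 161.1 = 99.47·3.3286 − 161.1 = 169.998.
B = 138.5·ln(27.9 − 10) − 305.0 = 138.5·ln 17.9 − 305.0 = 138.5·2.8848 − 305.0 = 94.545.
Rounded: (255, 170, 95).
In hex: #FFAA5F.

#FFAA5F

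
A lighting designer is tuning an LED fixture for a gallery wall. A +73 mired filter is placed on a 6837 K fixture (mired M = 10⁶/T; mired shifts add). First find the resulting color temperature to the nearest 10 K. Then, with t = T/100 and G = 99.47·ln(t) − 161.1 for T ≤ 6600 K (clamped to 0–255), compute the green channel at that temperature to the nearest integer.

219

M_in = 10⁶/6837 = 146.26; M_out = 146.26 + (+73) = 219.26.
T_out = 10⁶/219.26 = 4560.7 K → 4560 K; t = 45.6.
G = 99.47·ln 45.6 − 161.1 = 99.47·3.8199 − 161.1 = 218.866.
Rounded: 219.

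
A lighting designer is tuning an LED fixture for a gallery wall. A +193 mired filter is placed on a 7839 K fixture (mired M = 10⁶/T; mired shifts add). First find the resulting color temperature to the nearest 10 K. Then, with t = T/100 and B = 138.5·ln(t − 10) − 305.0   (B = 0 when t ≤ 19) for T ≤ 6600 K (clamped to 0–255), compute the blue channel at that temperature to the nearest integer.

118

M_in = 10⁶/7839 = 127.57; M_out = 127.57 + (+193) = 320.57.
T_out = 10⁶/320.57 = 3119.5 K → 3120 K; t = 31.2.
B = 138.5·ln(31.2 − 10) − 305.0 = 138.5·ln 21.2 − 305.0 = 138.5·3.0540 − 305.0 = 117.979.
Rounded: 118.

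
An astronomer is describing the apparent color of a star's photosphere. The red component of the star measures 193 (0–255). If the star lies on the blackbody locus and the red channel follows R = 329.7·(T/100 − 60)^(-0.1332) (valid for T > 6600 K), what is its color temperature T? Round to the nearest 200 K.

(t − 60)^(-0.1332) = 193/329.7 = 0.58538.
t − 60 = 0.58538^(1/-0.1332) = 0.58538^(-7.508) = 55.713, so t = 115.713.
T = 100·t = 11571 K → 11600 K to the nearest 200 K.

11600 K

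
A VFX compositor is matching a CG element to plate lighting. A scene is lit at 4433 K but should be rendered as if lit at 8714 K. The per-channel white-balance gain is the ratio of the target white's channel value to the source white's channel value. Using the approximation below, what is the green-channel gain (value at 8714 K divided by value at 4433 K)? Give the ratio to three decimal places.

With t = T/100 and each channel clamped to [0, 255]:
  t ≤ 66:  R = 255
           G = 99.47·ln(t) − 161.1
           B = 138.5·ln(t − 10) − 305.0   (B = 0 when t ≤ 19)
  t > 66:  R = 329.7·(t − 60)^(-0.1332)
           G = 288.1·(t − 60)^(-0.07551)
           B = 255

At 4433 K (t = 44.33):
  G = 99.47·ln 44.33 − 161.1 = 99.47·3.7917 − 161.1 = 216.057.
At 8714 K (t = 87.14):
  G = 288.1·(87.14 − 60)^(-0.07551) = 288.1·27.14^(-0.07551) = 288.1·0.77938 = 224.539.
Gain = 224.539 / 216.057 = 1.0393 → 1.039.

1.039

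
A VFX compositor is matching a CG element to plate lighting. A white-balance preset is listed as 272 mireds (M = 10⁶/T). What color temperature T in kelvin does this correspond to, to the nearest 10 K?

3680 K

T = 10⁶ / 272 = 3676.47 K → 3680 K.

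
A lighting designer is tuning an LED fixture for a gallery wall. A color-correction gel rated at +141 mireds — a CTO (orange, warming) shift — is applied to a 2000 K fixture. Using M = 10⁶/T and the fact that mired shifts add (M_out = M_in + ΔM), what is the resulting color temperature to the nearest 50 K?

M_in = 10⁶/2000 = 500.00 mireds.
M_out = 500.00 + (+141) = 641.00 mireds.
T_out = 10⁶/641.00 = 1560.1 K → 1550 K.

1550 K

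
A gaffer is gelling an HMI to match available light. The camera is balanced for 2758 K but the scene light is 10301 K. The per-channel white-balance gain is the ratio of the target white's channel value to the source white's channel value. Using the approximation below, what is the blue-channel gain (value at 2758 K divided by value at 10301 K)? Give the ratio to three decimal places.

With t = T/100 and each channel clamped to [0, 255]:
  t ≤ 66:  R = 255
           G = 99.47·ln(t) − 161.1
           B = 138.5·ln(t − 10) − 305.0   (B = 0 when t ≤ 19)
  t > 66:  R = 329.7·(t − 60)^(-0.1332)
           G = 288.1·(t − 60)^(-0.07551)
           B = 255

At 10301 K (t = 103.01):
  B = 255 by definition for t > 66.
At 2758 K (t = 27.58):
  B = 138.5·ln(27.58 − 10) − 305.0 = 138.5·ln 17.58 − 305.0 = 138.5·2.8668 − 305.0 = 92.047.
Gain = 92.047 / 255.000 = 0.3610 → 0.361.

0.361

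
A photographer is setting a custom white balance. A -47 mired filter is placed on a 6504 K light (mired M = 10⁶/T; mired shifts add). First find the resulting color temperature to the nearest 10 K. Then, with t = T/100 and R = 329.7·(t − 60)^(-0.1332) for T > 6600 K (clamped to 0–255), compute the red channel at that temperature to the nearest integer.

M_in = 10⁶/6504 = 153.75; M_out = 153.75 + (-47) = 106.75.
T_out = 10⁶/106.75 = 9367.5 K → 9370 K; t = 93.7.
R = 329.7·(93.7 − 60)^(-0.1332) = 329.7·33.7^(-0.1332) = 329.7·0.62592 = 206.366.
Rounded: 206.

206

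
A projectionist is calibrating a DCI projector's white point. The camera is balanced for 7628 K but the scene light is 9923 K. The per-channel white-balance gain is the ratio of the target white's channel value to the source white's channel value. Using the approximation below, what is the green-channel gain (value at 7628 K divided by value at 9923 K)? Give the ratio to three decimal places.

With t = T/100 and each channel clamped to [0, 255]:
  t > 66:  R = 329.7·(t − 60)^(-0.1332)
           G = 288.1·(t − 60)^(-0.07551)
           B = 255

At 9923 K (t = 99.23):
  G = 288.1·(99.23 − 60)^(-0.07551) = 288.1·39.23^(-0.07551) = 288.1·0.75799 = 218.378.
At 7628 K (t = 76.28):
  G = 288.1·(76.28 − 60)^(-0.07551) = 288.1·16.28^(-0.07551) = 288.1·0.81004 = 233.373.
Gain = 233.373 / 218.378 = 1.0687 → 1.069.

1.069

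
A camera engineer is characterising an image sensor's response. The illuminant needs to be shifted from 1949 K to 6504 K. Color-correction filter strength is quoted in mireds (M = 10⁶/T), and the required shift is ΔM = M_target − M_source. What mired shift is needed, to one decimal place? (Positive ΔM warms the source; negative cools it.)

-359.3 mireds

M_source = 10⁶/1949 = 513.084; M_target = 10⁶/6504 = 153.752.
ΔM = 153.752 − 513.084 = -359.332 → -359.3 mireds, a cooling shift.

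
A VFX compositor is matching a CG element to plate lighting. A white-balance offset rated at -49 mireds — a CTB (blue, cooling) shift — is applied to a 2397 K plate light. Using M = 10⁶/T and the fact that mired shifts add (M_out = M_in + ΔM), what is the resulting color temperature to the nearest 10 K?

M_in = 10⁶/2397 = 417.19 mireds.
M_out = 417.19 + (-49) = 368.19 mireds.
T_out = 10⁶/368.19 = 2716.0 K → 2720 K.

2720 K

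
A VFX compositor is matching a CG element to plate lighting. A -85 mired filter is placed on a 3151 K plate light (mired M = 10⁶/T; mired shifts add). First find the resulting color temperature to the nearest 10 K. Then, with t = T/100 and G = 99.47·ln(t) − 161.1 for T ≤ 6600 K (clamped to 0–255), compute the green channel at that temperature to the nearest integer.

213

M_in = 10⁶/3151 = 317.36; M_out = 317.36 + (-85) = 232.36.
T_out = 10⁶/232.36 = 4303.7 K → 4300 K; t = 43.
G = 99.47·ln 43 − 161.1 = 99.47·3.7612 − 161.1 = 213.027.
Rounded: 213.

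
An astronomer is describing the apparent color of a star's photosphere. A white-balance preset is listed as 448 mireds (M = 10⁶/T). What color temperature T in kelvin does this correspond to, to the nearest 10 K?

2230 K

T = 10⁶ / 448 = 2232.14 K → 2230 K.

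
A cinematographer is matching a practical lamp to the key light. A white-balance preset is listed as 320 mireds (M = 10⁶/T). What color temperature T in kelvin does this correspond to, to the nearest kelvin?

3125 K

T = 10⁶ / 320 = 3125.00 K → 3125 K.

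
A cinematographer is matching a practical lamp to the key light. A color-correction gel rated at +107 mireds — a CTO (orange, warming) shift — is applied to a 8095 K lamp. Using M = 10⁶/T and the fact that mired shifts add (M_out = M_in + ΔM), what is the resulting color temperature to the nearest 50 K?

4350 K

M_in = 10⁶/8095 = 123.53 mireds.
M_out = 123.53 + (+107) = 230.53 mireds.
T_out = 10⁶/230.53 = 4337.8 K → 4350 K.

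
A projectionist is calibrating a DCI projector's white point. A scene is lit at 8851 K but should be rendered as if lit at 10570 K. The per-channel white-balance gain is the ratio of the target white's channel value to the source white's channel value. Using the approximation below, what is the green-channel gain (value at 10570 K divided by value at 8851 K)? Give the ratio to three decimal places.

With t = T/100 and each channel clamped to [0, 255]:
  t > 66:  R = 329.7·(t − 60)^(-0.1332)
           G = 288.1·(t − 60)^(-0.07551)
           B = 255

At 8851 K (t = 88.51):
  G = 288.1·(88.51 − 60)^(-0.07551) = 288.1·28.51^(-0.07551) = 288.1·0.77649 = 223.705.
At 10570 K (t = 105.7):
  G = 288.1·(105.7 − 60)^(-0.07551) = 288.1·45.7^(-0.07551) = 288.1·0.74931 = 215.875.
Gain = 215.875 / 223.705 = 0.9650 → 0.965.

0.965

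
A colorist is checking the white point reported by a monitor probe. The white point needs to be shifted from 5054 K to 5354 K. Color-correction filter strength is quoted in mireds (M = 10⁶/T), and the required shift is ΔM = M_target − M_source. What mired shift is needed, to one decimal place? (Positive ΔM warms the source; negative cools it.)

-11.1 mireds

M_source = 10⁶/5054 = 197.863; M_target = 10⁶/5354 = 186.776.
ΔM = 186.776 − 197.863 = -11.087 → -11.1 mireds, a cooling shift.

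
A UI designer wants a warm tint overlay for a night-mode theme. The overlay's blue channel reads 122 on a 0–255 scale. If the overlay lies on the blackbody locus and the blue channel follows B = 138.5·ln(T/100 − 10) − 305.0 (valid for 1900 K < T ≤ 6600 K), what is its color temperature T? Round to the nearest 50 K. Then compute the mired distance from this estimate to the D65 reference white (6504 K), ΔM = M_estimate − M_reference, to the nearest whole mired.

+159 mireds

ln(t − 10) = (122 + 305.0) / 138.5 = 3.0830.
t − 10 = e^3.0830 = 21.824, so t = 31.824.
T = 100·t = 3182 K → 3200 K to the nearest 50 K.
M_estimate = 10⁶/3200 = 312.50; M_reference = 10⁶/6504 = 153.75.
ΔM = 312.50 − 153.75 = 158.75 → +159 mireds.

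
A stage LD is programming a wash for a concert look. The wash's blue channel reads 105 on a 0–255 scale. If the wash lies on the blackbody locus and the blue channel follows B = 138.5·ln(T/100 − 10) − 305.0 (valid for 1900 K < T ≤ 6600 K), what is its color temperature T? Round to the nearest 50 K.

ln(t − 10) = (105 + 305.0) / 138.5 = 2.9603.
t − 10 = e^2.9603 = 19.304, so t = 29.304.
T = 100·t = 2930 K → 2950 K to the nearest 50 K.

2950 K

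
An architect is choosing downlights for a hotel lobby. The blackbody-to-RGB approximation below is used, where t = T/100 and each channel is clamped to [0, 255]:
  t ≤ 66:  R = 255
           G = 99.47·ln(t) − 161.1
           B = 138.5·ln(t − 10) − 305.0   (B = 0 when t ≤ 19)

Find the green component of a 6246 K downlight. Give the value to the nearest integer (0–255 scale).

t = 6246/100 = 62.46; the t ≤ 66 branch applies.
G = 99.47·ln 62.46 − 161.1 = 99.47·4.1345 − 161.1 = 250.161.
Rounded: 250.

250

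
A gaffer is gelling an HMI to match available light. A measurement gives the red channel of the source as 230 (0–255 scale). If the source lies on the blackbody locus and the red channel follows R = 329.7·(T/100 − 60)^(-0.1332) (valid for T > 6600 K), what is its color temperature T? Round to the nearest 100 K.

7500 K

(t − 60)^(-0.1332) = 230/329.7 = 0.69760.
t − 60 = 0.69760^(1/-0.1332) = 0.69760^(-7.508) = 14.932, so t = 74.932.
T = 100·t = 7493 K → 7500 K to the nearest 100 K.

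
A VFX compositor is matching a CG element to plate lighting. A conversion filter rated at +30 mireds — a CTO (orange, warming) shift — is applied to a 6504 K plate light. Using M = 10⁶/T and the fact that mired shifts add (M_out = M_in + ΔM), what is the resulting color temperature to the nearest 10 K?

5440 K

M_in = 10⁶/6504 = 153.75 mireds.
M_out = 153.75 + (+30) = 183.75 mireds.
T_out = 10⁶/183.75 = 5442.1 K → 5440 K.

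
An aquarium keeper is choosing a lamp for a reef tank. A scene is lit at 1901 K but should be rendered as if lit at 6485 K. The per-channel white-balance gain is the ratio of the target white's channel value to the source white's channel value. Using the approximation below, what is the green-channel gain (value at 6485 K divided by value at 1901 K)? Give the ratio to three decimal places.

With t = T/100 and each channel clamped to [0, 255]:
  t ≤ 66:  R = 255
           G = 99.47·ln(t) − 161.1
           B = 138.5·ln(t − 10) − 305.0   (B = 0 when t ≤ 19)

1.926

At 1901 K (t = 19.01):
  G = 99.47·ln 19.01 − 161.1 = 99.47·2.9450 − 161.1 = 131.836.
At 6485 K (t = 64.85):
  G = 99.47·ln 64.85 − 161.1 = 99.47·4.1721 − 161.1 = 253.896.
Gain = 253.896 / 131.836 = 1.9259 → 1.926.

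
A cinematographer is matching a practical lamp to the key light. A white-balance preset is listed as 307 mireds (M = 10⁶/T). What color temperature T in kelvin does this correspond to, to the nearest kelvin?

3257 K

T = 10⁶ / 307 = 3257.33 K → 3257 K.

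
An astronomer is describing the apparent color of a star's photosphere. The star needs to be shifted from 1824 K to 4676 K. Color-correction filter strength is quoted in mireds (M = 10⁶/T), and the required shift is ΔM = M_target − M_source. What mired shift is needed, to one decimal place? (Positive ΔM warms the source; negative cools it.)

M_source = 10⁶/1824 = 548.246; M_target = 10⁶/4676 = 213.858.
ΔM = 213.858 − 548.246 = -334.388 → -334.4 mireds, a cooling shift.

-334.4 mireds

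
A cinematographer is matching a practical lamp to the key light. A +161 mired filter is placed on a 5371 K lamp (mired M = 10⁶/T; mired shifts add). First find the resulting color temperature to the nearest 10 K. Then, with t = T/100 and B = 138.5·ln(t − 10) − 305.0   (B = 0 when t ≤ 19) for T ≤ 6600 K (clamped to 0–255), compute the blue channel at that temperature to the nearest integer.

101

M_in = 10⁶/5371 = 186.19; M_out = 186.19 + (+161) = 347.19.
T_out = 10⁶/347.19 = 2880.3 K → 2880 K; t = 28.8.
B = 138.5·ln(28.8 − 10) − 305.0 = 138.5·ln 18.8 − 305.0 = 138.5·2.9339 − 305.0 = 101.339.
Rounded: 101.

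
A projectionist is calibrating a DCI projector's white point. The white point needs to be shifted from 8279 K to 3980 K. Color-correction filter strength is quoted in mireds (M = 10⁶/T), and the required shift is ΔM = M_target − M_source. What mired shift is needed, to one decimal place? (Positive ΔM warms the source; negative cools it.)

M_source = 10⁶/8279 = 120.788; M_target = 10⁶/3980 = 251.256.
ΔM = 251.256 − 120.788 = 130.469 → +130.5 mireds, a warming shift.

+130.5 mireds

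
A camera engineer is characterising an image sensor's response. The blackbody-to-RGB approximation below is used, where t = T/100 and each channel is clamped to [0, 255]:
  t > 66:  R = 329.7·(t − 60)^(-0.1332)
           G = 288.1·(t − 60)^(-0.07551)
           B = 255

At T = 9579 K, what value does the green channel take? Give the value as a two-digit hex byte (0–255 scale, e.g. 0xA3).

t = 9579/100 = 95.79; the t > 66 branch applies.
G = 288.1·(95.79 − 60)^(-0.07551) = 288.1·35.79^(-0.07551) = 288.1·0.76327 = 219.897.
Rounded: 220; in hex, 0xDC.

0xDC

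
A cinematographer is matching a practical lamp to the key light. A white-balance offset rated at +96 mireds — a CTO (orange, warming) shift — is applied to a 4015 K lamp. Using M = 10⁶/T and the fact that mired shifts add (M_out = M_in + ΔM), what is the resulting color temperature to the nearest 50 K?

2900 K

M_in = 10⁶/4015 = 249.07 mireds.
M_out = 249.07 + (+96) = 345.07 mireds.
T_out = 10⁶/345.07 = 2898.0 K → 2900 K.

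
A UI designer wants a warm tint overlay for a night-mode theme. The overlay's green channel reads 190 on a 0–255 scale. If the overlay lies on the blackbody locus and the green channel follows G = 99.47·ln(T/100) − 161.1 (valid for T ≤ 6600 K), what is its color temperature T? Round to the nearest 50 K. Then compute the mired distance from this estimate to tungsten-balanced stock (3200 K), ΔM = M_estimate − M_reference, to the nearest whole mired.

-18 mireds

ln t = (190 + 161.1) / 99.47 = 3.5297.
t = e^3.5297 = 34.114.
T = 100·t = 3411 K → 3400 K to the nearest 50 K.
M_estimate = 10⁶/3400 = 294.12; M_reference = 10⁶/3200 = 312.50.
ΔM = 294.12 − 312.50 = -18.38 → -18 mireds.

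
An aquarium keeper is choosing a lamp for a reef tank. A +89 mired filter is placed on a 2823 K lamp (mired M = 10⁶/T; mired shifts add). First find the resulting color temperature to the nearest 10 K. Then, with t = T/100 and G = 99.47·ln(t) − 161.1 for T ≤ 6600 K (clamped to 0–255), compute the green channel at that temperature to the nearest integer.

M_in = 10⁶/2823 = 354.23; M_out = 354.23 + (+89) = 443.23.
T_out = 10⁶/443.23 = 2256.1 K → 2260 K; t = 22.6.
G = 99.47·ln 22.6 − 161.1 = 99.47·3.1179 − 161.1 = 149.042.
Rounded: 149.

149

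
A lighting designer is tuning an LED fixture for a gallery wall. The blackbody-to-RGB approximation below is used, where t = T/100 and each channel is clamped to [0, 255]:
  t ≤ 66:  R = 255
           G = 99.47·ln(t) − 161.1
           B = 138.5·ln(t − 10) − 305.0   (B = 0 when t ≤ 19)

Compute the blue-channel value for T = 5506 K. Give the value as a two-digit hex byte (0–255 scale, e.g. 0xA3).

0xDE

t = 5506/100 = 55.06; the t ≤ 66 branch applies.
B = 138.5·ln(55.06 − 10) − 305.0 = 138.5·ln 45.06 − 305.0 = 138.5·3.8080 − 305.0 = 222.407.
Rounded: 222; in hex, 0xDE.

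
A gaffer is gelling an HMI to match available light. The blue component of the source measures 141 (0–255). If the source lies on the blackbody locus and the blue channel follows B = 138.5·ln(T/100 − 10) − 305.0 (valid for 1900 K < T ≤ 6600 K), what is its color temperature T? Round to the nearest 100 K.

ln(t − 10) = (141 + 305.0) / 138.5 = 3.2202.
t − 10 = e^3.2202 = 25.034, so t = 35.034.
T = 100·t = 3503 K → 3500 K to the nearest 100 K.

3500 K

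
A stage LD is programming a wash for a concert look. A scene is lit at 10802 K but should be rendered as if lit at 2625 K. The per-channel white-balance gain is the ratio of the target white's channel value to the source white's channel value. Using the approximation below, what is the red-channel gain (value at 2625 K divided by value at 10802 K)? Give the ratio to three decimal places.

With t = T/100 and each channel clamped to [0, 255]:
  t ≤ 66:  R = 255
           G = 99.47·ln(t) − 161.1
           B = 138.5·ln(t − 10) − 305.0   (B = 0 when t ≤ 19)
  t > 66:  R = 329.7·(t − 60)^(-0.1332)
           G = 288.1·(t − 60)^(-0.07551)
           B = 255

At 10802 K (t = 108.02):
  R = 329.7·(108.02 − 60)^(-0.1332) = 329.7·48.02^(-0.1332) = 329.7·0.59708 = 196.858.
At 2625 K (t = 26.25):
  R = 255 by definition for t ≤ 66.
Gain = 255.000 / 196.858 = 1.2953 → 1.295.

1.295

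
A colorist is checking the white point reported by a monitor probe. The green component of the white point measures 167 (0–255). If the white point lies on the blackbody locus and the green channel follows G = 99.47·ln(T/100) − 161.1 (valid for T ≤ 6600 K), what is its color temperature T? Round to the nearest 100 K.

2700 K

ln t = (167 + 161.1) / 99.47 = 3.2985.
t = e^3.2985 = 27.072.
T = 100·t = 2707 K → 2700 K to the nearest 100 K.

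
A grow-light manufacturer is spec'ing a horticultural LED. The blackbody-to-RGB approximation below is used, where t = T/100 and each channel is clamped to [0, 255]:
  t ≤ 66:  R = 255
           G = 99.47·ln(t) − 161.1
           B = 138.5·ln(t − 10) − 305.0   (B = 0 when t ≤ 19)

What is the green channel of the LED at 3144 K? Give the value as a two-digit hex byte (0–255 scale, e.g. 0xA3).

0xB6

t = 3144/100 = 31.44; the t ≤ 66 branch applies.
G = 99.47·ln 31.44 − 161.1 = 99.47·3.4481 − 161.1 = 181.881.
Rounded: 182; in hex, 0xB6.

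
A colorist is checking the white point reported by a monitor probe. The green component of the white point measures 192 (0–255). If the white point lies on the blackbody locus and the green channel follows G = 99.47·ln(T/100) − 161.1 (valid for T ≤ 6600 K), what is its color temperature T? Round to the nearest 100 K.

ln t = (192 + 161.1) / 99.47 = 3.5498.
t = e^3.5498 = 34.807.
T = 100·t = 3481 K → 3500 K to the nearest 100 K.

3500 K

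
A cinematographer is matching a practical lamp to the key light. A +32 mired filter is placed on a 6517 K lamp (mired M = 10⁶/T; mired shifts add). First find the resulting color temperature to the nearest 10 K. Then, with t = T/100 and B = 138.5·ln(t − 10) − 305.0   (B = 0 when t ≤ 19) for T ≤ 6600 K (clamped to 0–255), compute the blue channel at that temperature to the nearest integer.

219

M_in = 10⁶/6517 = 153.44; M_out = 153.44 + (+32) = 185.44.
T_out = 10⁶/185.44 = 5392.4 K → 5390 K; t = 53.9.
B = 138.5·ln(53.9 − 10) − 305.0 = 138.5·ln 43.9 − 305.0 = 138.5·3.7819 − 305.0 = 218.795.
Rounded: 219.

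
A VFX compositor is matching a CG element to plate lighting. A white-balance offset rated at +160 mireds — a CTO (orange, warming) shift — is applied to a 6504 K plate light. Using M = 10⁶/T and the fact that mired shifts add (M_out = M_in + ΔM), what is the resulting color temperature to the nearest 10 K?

M_in = 10⁶/6504 = 153.75 mireds.
M_out = 153.75 + (+160) = 313.75 mireds.
T_out = 10⁶/313.75 = 3187.2 K → 3190 K.

3190 K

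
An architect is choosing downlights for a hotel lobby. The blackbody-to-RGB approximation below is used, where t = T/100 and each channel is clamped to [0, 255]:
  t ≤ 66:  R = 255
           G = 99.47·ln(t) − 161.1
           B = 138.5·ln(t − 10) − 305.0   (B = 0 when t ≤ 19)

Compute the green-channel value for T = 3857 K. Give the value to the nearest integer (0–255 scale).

202

t = 3857/100 = 38.57; the t ≤ 66 branch applies.
G = 99.47·ln 38.57 − 161.1 = 99.47·3.6525 − 161.1 = 202.212.
Rounded: 202.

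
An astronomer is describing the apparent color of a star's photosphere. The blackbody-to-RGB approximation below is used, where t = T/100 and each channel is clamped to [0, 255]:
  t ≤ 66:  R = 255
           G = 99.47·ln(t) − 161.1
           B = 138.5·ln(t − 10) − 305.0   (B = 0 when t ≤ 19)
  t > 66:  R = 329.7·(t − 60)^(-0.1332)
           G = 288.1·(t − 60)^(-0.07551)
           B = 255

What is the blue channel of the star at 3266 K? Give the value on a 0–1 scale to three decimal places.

t = 3266/100 = 32.66; the t ≤ 66 branch applies.
B = 138.5·ln(32.66 − 10) − 305.0 = 138.5·ln 22.66 − 305.0 = 138.5·3.1206 − 305.0 = 127.203.
On a 0–1 scale: 127.203/255 = 0.4988 → 0.499.

0.499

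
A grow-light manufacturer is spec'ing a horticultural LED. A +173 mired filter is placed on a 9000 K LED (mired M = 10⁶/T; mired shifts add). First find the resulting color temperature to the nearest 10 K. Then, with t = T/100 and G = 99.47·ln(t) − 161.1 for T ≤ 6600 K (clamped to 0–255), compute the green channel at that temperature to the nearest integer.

193

M_in = 10⁶/9000 = 111.11; M_out = 111.11 + (+173) = 284.11.
T_out = 10⁶/284.11 = 3519.7 K → 3520 K; t = 35.2.
G = 99.47·ln 35.2 − 161.1 = 99.47·3.5610 − 161.1 = 193.117.
Rounded: 193.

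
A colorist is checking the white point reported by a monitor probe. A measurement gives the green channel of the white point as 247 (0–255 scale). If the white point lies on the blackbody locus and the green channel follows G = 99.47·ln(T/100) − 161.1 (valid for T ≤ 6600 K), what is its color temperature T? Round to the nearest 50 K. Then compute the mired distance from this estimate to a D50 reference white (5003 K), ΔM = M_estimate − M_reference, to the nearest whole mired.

ln t = (247 + 161.1) / 99.47 = 4.1027.
t = e^4.1027 = 60.506.
T = 100·t = 6051 K → 6050 K to the nearest 50 K.
M_estimate = 10⁶/6050 = 165.29; M_reference = 10⁶/5003 = 199.88.
ΔM = 165.29 − 199.88 = -34.59 → -35 mireds.

-35 mireds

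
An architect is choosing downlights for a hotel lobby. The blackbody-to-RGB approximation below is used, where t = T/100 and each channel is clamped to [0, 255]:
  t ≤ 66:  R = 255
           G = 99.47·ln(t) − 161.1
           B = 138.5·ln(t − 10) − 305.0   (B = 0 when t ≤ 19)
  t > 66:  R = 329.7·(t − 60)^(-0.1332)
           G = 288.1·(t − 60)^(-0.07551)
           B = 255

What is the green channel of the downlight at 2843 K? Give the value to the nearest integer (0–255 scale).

172

t = 2843/100 = 28.43; the t ≤ 66 branch applies.
G = 99.47·ln 28.43 − 161.1 = 99.47·3.3474 − 161.1 = 171.870.
Rounded: 172.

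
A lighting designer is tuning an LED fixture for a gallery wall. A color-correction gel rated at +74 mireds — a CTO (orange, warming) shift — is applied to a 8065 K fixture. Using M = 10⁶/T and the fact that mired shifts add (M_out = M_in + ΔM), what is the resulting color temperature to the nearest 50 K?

5050 K

M_in = 10⁶/8065 = 123.99 mireds.
M_out = 123.99 + (+74) = 197.99 mireds.
T_out = 10⁶/197.99 = 5050.7 K → 5050 K.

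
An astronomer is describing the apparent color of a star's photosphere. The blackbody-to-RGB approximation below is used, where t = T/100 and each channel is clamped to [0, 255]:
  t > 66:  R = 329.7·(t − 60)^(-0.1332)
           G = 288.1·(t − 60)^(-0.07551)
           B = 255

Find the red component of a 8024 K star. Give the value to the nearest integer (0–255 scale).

t = 8024/100 = 80.24; the t > 66 branch applies.
R = 329.7·(80.24 − 60)^(-0.1332) = 329.7·20.24^(-0.1332) = 329.7·0.66990 = 220.867.
Rounded: 221.

221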